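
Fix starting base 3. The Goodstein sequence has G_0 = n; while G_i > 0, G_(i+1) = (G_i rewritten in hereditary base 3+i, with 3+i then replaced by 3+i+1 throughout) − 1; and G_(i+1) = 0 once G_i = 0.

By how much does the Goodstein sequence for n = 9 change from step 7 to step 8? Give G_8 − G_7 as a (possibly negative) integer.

1

step 0: 9 = 3^2; sub 4 for 3: 4^2; = 16; G_1 = 16−1 = 15
step 1: 15 = 3·4 + 3; sub 5 for 4: 3·5 + 3; = 18; G_2 = 18−1 = 17
step 2: 17 = 3·5 + 2; sub 6 for 5: 3·6 + 2; = 20; G_3 = 20−1 = 19
step 3: 19 = 3·6 + 1; sub 7 for 6: 3·7 + 1; = 22; G_4 = 22−1 = 21
step 4: 21 = 3·7; sub 8 for 7: 3·8; = 24; G_5 = 24−1 = 23
step 5: 23 = 2·8 + 7; sub 9 for 8: 2·9 + 7; = 25; G_6 = 25−1 = 24
step 6: 24 = 2·9 + 6; sub 10 for 9: 2·10 + 6; = 26; G_7 = 26−1 = 25
step 7: 25 = 2·10 + 5; sub 11 for 10: 2·11 + 5; = 27; G_8 = 27−1 = 26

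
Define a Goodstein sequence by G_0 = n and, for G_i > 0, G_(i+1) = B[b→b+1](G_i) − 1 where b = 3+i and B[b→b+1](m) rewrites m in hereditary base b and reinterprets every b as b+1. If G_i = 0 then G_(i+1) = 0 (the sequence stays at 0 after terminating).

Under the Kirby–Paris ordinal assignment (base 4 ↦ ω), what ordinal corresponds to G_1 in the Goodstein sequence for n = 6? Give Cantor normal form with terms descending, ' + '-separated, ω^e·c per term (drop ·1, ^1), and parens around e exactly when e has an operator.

ω + 3

[0] 6 ≡ 2·3 (base 3). Lift 4: 8. −1: 7.
[1] 7 ≡ 4 + 3 (base 4). Lift 5: 8. −1: 7.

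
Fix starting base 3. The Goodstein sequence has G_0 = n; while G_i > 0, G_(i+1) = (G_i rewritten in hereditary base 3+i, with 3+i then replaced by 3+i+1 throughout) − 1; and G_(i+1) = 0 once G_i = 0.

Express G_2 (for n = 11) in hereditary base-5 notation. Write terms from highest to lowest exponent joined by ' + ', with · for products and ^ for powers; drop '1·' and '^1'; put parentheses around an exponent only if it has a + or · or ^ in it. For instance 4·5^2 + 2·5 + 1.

i=0: 11 = 3^2 + 2 (b=3); 3→4: 4^2 + 2 = 18; 18−1 = 17
i=1: 17 = 4^2 + 1 (b=4); 4→5: 5^2 + 1 = 26; 26−1 = 25
i=2: 25 = 5^2 (b=5); 5→6: 6^2 = 36; 36−1 = 35

5^2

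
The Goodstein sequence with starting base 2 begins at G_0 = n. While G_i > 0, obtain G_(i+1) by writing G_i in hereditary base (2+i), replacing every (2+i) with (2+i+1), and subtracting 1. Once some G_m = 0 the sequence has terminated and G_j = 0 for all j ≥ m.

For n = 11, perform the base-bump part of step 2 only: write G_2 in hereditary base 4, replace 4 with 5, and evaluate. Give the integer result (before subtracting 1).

base 2: 11 = 2^(2 + 1) + 2 + 1; at 3: 3^(3 + 1) + 3 + 1 = 85; next = 84
base 3: 84 = 3^(3 + 1) + 3; at 4: 4^(4 + 1) + 4 = 1028; next = 1027

15628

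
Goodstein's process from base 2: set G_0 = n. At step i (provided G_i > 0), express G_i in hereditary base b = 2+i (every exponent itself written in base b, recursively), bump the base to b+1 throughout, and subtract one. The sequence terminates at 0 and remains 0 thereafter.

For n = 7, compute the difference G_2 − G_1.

step 0: 7 = 2^2 + 2 + 1; sub 3 for 2: 3^3 + 3 + 1; = 31; G_1 = 31−1 = 30
step 1: 30 = 3^3 + 3; sub 4 for 3: 4^4 + 4; = 260; G_2 = 260−1 = 259

229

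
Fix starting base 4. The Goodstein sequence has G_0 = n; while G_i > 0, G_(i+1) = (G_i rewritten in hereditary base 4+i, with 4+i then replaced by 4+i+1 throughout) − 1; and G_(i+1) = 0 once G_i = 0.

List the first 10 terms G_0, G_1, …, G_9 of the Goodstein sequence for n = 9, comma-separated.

9, 10, 11, 11, 11, 11, 11, 11, 11, 10

G_0 = 9. HB_4(9) = 2·4 + 1. Bump = 11. G_1 = 10.
G_1 = 10. HB_5(10) = 2·5. Bump = 12. G_2 = 11.
G_2 = 11. HB_6(11) = 6 + 5. Bump = 12. G_3 = 11.
G_3 = 11. HB_7(11) = 7 + 4. Bump = 12. G_4 = 11.
G_4 = 11. HB_8(11) = 8 + 3. Bump = 12. G_5 = 11.
G_5 = 11. HB_9(11) = 9 + 2. Bump = 12. G_6 = 11.
G_6 = 11. HB_10(11) = 10 + 1. Bump = 12. G_7 = 11.
G_7 = 11. HB_11(11) = 11. Bump = 12. G_8 = 11.
G_8 = 11. HB_12(11) = 11. Bump = 11. G_9 = 10.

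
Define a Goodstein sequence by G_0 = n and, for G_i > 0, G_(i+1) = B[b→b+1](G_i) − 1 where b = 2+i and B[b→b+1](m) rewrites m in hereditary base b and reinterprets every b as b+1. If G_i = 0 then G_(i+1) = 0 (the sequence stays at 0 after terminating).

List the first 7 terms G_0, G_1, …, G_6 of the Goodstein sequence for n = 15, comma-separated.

15, 111, 1283, 18752, 326593, 6588344, 150994943

i=0: 15 = 2^(2 + 1) + 2^2 + 2 + 1 (b=2); 2→3: 3^(3 + 1) + 3^3 + 3 + 1 = 112; 112−1 = 111
i=1: 111 = 3^(3 + 1) + 3^3 + 3 (b=3); 3→4: 4^(4 + 1) + 4^4 + 4 = 1284; 1284−1 = 1283
i=2: 1283 = 4^(4 + 1) + 4^4 + 3 (b=4); 4→5: 5^(5 + 1) + 5^5 + 3 = 18753; 18753−1 = 18752
i=3: 18752 = 5^(5 + 1) + 5^5 + 2 (b=5); 5→6: 6^(6 + 1) + 6^6 + 2 = 326594; 326594−1 = 326593
i=4: 326593 = 6^(6 + 1) + 6^6 + 1 (b=6); 6→7: 7^(7 + 1) + 7^7 + 1 = 6588345; 6588345−1 = 6588344
i=5: 6588344 = 7^(7 + 1) + 7^7 (b=7); 7→8: 8^(8 + 1) + 8^8 = 150994944; 150994944−1 = 150994943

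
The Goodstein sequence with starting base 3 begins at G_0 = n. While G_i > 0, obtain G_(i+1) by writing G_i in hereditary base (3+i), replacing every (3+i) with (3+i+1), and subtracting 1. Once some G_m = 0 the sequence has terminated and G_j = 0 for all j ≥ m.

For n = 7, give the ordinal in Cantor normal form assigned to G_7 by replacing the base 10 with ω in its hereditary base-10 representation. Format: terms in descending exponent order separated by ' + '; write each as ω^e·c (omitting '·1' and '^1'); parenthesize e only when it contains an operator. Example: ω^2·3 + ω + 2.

[0] 7 ≡ 2·3 + 1 (base 3). Lift 4: 9. −1: 8.
[1] 8 ≡ 2·4 (base 4). Lift 5: 10. −1: 9.
[2] 9 ≡ 5 + 4 (base 5). Lift 6: 10. −1: 9.
[3] 9 ≡ 6 + 3 (base 6). Lift 7: 10. −1: 9.
[4] 9 ≡ 7 + 2 (base 7). Lift 8: 10. −1: 9.
[5] 9 ≡ 8 + 1 (base 8). Lift 9: 10. −1: 9.
[6] 9 ≡ 9 (base 9). Lift 10: 10. −1: 9.
[7] 9 ≡ 9 (base 10). Lift 11: 9. −1: 8.

9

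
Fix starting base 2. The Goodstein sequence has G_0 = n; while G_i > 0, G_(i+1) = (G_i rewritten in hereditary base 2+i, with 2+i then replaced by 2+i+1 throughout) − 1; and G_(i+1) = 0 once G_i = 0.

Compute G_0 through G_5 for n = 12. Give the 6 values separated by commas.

12, 107, 1065, 15685, 280019, 5764910

(0) 12|_2 = 2^(2 + 1) + 2^2 ↦ 3^(3 + 1) + 3^3|_3 = 108 ⇒ 107
(1) 107|_3 = 3^(3 + 1) + 2·3^2 + 2·3 + 2 ↦ 4^(4 + 1) + 2·4^2 + 2·4 + 2|_4 = 1066 ⇒ 1065
(2) 1065|_4 = 4^(4 + 1) + 2·4^2 + 2·4 + 1 ↦ 5^(5 + 1) + 2·5^2 + 2·5 + 1|_5 = 15686 ⇒ 15685
(3) 15685|_5 = 5^(5 + 1) + 2·5^2 + 2·5 ↦ 6^(6 + 1) + 2·6^2 + 2·6|_6 = 280020 ⇒ 280019
(4) 280019|_6 = 6^(6 + 1) + 2·6^2 + 6 + 5 ↦ 7^(7 + 1) + 2·7^2 + 7 + 5|_7 = 5764911 ⇒ 5764910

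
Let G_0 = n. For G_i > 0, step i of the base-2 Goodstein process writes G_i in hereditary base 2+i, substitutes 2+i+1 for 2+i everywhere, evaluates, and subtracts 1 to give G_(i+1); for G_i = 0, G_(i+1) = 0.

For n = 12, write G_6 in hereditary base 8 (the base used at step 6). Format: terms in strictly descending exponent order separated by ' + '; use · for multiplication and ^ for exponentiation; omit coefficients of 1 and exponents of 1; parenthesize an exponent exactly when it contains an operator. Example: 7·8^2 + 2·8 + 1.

8^(8 + 1) + 2·8^2 + 8 + 3

G_0=12  [base 2] 2^(2 + 1) + 2^2  →[2↦3]→  3^(3 + 1) + 3^3 = 108  −1 ⇒ G_1=107
G_1=107  [base 3] 3^(3 + 1) + 2·3^2 + 2·3 + 2  →[3↦4]→  4^(4 + 1) + 2·4^2 + 2·4 + 2 = 1066  −1 ⇒ G_2=1065
G_2=1065  [base 4] 4^(4 + 1) + 2·4^2 + 2·4 + 1  →[4↦5]→  5^(5 + 1) + 2·5^2 + 2·5 + 1 = 15686  −1 ⇒ G_3=15685
G_3=15685  [base 5] 5^(5 + 1) + 2·5^2 + 2·5  →[5↦6]→  6^(6 + 1) + 2·6^2 + 2·6 = 280020  −1 ⇒ G_4=280019
G_4=280019  [base 6] 6^(6 + 1) + 2·6^2 + 6 + 5  →[6↦7]→  7^(7 + 1) + 2·7^2 + 7 + 5 = 5764911  −1 ⇒ G_5=5764910
G_5=5764910  [base 7] 7^(7 + 1) + 2·7^2 + 7 + 4  →[7↦8]→  8^(8 + 1) + 2·8^2 + 8 + 4 = 134217868  −1 ⇒ G_6=134217867
G_6=134217867  [base 8] 8^(8 + 1) + 2·8^2 + 8 + 3  →[8↦9]→  9^(9 + 1) + 2·9^2 + 9 + 3 = 3486784575  −1 ⇒ G_7=3486784574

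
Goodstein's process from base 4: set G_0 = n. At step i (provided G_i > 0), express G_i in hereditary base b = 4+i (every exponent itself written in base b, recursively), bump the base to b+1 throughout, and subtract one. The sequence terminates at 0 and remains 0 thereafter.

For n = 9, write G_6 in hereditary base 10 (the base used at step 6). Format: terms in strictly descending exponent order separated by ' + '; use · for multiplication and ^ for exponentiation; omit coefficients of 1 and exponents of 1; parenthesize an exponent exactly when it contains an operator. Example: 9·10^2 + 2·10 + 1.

9 —HB4→ 2·4 + 1 —bump→ 2·5 + 1 = 11 —(−1)→ 10
10 —HB5→ 2·5 —bump→ 2·6 = 12 —(−1)→ 11
11 —HB6→ 6 + 5 —bump→ 7 + 5 = 12 —(−1)→ 11
11 —HB7→ 7 + 4 —bump→ 8 + 4 = 12 —(−1)→ 11
11 —HB8→ 8 + 3 —bump→ 9 + 3 = 12 —(−1)→ 11
11 —HB9→ 9 + 2 —bump→ 10 + 2 = 12 —(−1)→ 11
11 —HB10→ 10 + 1 —bump→ 11 + 1 = 12 —(−1)→ 11

10 + 1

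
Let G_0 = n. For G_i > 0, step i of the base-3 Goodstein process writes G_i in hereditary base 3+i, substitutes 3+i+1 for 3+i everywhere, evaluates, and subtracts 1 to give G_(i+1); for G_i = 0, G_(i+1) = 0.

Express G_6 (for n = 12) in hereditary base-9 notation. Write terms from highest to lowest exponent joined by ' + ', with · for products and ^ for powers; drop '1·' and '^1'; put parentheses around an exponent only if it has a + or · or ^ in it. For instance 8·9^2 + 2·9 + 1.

G_0=12  [base 3] 3^2 + 3  →[3↦4]→  4^2 + 4 = 20  −1 ⇒ G_1=19
G_1=19  [base 4] 4^2 + 3  →[4↦5]→  5^2 + 3 = 28  −1 ⇒ G_2=27
G_2=27  [base 5] 5^2 + 2  →[5↦6]→  6^2 + 2 = 38  −1 ⇒ G_3=37
G_3=37  [base 6] 6^2 + 1  →[6↦7]→  7^2 + 1 = 50  −1 ⇒ G_4=49
G_4=49  [base 7] 7^2  →[7↦8]→  8^2 = 64  −1 ⇒ G_5=63
G_5=63  [base 8] 7·8 + 7  →[8↦9]→  7·9 + 7 = 70  −1 ⇒ G_6=69

7·9 + 6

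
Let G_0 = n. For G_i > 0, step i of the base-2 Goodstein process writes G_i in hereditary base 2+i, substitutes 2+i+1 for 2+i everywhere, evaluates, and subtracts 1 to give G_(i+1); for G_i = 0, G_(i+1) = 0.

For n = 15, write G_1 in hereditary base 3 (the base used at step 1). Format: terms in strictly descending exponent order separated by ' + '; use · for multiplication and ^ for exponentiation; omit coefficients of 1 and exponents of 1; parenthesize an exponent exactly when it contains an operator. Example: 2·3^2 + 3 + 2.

step 0: 15 = 2^(2 + 1) + 2^2 + 2 + 1; sub 3 for 2: 3^(3 + 1) + 3^3 + 3 + 1; = 112; G_1 = 112−1 = 111
step 1: 111 = 3^(3 + 1) + 3^3 + 3; sub 4 for 3: 4^(4 + 1) + 4^4 + 4; = 1284; G_2 = 1284−1 = 1283

3^(3 + 1) + 3^3 + 3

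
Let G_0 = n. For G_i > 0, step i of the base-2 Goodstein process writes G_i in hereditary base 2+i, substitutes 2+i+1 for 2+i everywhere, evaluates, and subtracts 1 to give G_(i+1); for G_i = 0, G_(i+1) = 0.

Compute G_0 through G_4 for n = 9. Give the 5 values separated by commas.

9, 81, 1023, 9842, 140743

i=0: 9 = 2^(2 + 1) + 1 (b=2); 2→3: 3^(3 + 1) + 1 = 82; 82−1 = 81
i=1: 81 = 3^(3 + 1) (b=3); 3→4: 4^(4 + 1) = 1024; 1024−1 = 1023
i=2: 1023 = 3·4^4 + 3·4^3 + 3·4^2 + 3·4 + 3 (b=4); 4→5: 3·5^5 + 3·5^3 + 3·5^2 + 3·5 + 3 = 9843; 9843−1 = 9842
i=3: 9842 = 3·5^5 + 3·5^3 + 3·5^2 + 3·5 + 2 (b=5); 5→6: 3·6^6 + 3·6^3 + 3·6^2 + 3·6 + 2 = 140744; 140744−1 = 140743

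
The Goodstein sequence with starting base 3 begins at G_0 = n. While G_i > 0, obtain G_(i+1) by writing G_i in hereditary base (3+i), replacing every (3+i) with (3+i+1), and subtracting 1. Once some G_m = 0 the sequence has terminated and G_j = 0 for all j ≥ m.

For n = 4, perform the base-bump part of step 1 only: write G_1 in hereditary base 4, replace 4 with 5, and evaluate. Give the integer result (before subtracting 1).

5

(0) 4|_3 = 3 + 1 ↦ 4 + 1|_4 = 5 ⇒ 4
(1) 4|_4 = 4 ↦ 5|_5 = 5 ⇒ 4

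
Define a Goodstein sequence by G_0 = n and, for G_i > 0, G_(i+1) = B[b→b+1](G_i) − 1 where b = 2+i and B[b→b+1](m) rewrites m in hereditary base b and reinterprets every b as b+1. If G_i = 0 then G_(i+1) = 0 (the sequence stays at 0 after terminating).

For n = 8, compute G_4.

93395

[0] 8 ≡ 2^(2 + 1) (base 2). Lift 3: 81. −1: 80.
[1] 80 ≡ 2·3^3 + 2·3^2 + 2·3 + 2 (base 3). Lift 4: 554. −1: 553.
[2] 553 ≡ 2·4^4 + 2·4^2 + 2·4 + 1 (base 4). Lift 5: 6311. −1: 6310.
[3] 6310 ≡ 2·5^5 + 2·5^2 + 2·5 (base 5). Lift 6: 93396. −1: 93395.
[4] 93395 ≡ 2·6^6 + 2·6^2 + 6 + 5 (base 6). Lift 7: 1647196. −1: 1647195.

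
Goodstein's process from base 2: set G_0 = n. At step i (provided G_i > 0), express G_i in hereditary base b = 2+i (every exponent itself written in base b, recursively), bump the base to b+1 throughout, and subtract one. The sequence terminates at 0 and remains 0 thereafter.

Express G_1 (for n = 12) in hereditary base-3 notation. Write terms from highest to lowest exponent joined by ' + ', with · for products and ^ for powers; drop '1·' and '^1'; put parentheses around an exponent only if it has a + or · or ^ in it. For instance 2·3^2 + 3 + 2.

G_0=12  [base 2] 2^(2 + 1) + 2^2  →[2↦3]→  3^(3 + 1) + 3^3 = 108  −1 ⇒ G_1=107
G_1=107  [base 3] 3^(3 + 1) + 2·3^2 + 2·3 + 2  →[3↦4]→  4^(4 + 1) + 2·4^2 + 2·4 + 2 = 1066  −1 ⇒ G_2=1065

3^(3 + 1) + 2·3^2 + 2·3 + 2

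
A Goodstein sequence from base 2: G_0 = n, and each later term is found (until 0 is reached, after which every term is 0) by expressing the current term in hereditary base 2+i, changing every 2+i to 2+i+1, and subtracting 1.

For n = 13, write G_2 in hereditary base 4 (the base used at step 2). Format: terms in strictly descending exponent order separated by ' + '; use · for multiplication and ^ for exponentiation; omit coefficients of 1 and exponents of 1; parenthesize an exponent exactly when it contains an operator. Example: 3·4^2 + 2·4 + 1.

4^(4 + 1) + 3·4^3 + 3·4^2 + 3·4 + 3

i=0: 13 = 2^(2 + 1) + 2^2 + 1 (b=2); 2→3: 3^(3 + 1) + 3^3 + 1 = 109; 109−1 = 108
i=1: 108 = 3^(3 + 1) + 3^3 (b=3); 3→4: 4^(4 + 1) + 4^4 = 1280; 1280−1 = 1279
i=2: 1279 = 4^(4 + 1) + 3·4^3 + 3·4^2 + 3·4 + 3 (b=4); 4→5: 5^(5 + 1) + 3·5^3 + 3·5^2 + 3·5 + 3 = 16093; 16093−1 = 16092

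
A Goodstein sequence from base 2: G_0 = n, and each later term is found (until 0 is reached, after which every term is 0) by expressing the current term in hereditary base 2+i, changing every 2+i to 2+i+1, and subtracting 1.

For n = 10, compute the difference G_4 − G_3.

G_0=10  [base 2] 2^(2 + 1) + 2  →[2↦3]→  3^(3 + 1) + 3 = 84  −1 ⇒ G_1=83
G_1=83  [base 3] 3^(3 + 1) + 2  →[3↦4]→  4^(4 + 1) + 2 = 1026  −1 ⇒ G_2=1025
G_2=1025  [base 4] 4^(4 + 1) + 1  →[4↦5]→  5^(5 + 1) + 1 = 15626  −1 ⇒ G_3=15625
G_3=15625  [base 5] 5^(5 + 1)  →[5↦6]→  6^(6 + 1) = 279936  −1 ⇒ G_4=279935

264310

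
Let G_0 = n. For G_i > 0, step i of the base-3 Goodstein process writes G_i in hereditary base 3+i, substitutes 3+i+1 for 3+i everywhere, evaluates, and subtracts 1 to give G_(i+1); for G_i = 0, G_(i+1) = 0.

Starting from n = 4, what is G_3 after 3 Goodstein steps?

4 —HB3→ 3 + 1 —bump→ 4 + 1 = 5 —(−1)→ 4
4 —HB4→ 4 —bump→ 5 = 5 —(−1)→ 4
4 —HB5→ 4 —bump→ 4 = 4 —(−1)→ 3
3 —HB6→ 3 —bump→ 3 = 3 —(−1)→ 2

3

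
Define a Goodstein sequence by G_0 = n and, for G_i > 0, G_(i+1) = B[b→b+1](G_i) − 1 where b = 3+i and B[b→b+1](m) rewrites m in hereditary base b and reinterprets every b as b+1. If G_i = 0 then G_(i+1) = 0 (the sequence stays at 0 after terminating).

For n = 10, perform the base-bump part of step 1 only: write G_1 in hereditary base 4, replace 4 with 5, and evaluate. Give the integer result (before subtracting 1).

25

G_0=10  [base 3] 3^2 + 1  →[3↦4]→  4^2 + 1 = 17  −1 ⇒ G_1=16
G_1=16  [base 4] 4^2  →[4↦5]→  5^2 = 25  −1 ⇒ G_2=24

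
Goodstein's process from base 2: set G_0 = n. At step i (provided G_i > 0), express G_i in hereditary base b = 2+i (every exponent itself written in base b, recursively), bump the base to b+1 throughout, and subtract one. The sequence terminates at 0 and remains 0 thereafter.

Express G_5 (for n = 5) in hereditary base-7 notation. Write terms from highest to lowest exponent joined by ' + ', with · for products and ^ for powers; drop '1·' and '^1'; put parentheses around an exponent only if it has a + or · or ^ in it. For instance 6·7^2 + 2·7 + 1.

3·7^3 + 3·7^2 + 3·7

G_0 = 5. HB_2(5) = 2^2 + 1. Bump = 28. G_1 = 27.
G_1 = 27. HB_3(27) = 3^3. Bump = 256. G_2 = 255.
G_2 = 255. HB_4(255) = 3·4^3 + 3·4^2 + 3·4 + 3. Bump = 468. G_3 = 467.
G_3 = 467. HB_5(467) = 3·5^3 + 3·5^2 + 3·5 + 2. Bump = 776. G_4 = 775.
G_4 = 775. HB_6(775) = 3·6^3 + 3·6^2 + 3·6 + 1. Bump = 1198. G_5 = 1197.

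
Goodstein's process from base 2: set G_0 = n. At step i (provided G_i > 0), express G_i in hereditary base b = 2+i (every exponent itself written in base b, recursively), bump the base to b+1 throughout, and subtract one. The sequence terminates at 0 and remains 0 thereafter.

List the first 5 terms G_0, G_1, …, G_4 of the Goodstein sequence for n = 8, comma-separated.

8, 80, 553, 6310, 93395

base 2: 8 = 2^(2 + 1); at 3: 3^(3 + 1) = 81; next = 80
base 3: 80 = 2·3^3 + 2·3^2 + 2·3 + 2; at 4: 2·4^4 + 2·4^2 + 2·4 + 2 = 554; next = 553
base 4: 553 = 2·4^4 + 2·4^2 + 2·4 + 1; at 5: 2·5^5 + 2·5^2 + 2·5 + 1 = 6311; next = 6310
base 5: 6310 = 2·5^5 + 2·5^2 + 2·5; at 6: 2·6^6 + 2·6^2 + 2·6 = 93396; next = 93395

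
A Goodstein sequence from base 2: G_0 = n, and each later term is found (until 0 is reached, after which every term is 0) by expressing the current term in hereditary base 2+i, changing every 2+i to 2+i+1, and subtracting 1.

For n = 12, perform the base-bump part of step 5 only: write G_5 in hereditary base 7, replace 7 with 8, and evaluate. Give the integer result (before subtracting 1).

134217868

12 —HB2→ 2^(2 + 1) + 2^2 —bump→ 3^(3 + 1) + 3^3 = 108 —(−1)→ 107
107 —HB3→ 3^(3 + 1) + 2·3^2 + 2·3 + 2 —bump→ 4^(4 + 1) + 2·4^2 + 2·4 + 2 = 1066 —(−1)→ 1065
1065 —HB4→ 4^(4 + 1) + 2·4^2 + 2·4 + 1 —bump→ 5^(5 + 1) + 2·5^2 + 2·5 + 1 = 15686 —(−1)→ 15685
15685 —HB5→ 5^(5 + 1) + 2·5^2 + 2·5 —bump→ 6^(6 + 1) + 2·6^2 + 2·6 = 280020 —(−1)→ 280019
280019 —HB6→ 6^(6 + 1) + 2·6^2 + 6 + 5 —bump→ 7^(7 + 1) + 2·7^2 + 7 + 5 = 5764911 —(−1)→ 5764910
5764910 —HB7→ 7^(7 + 1) + 2·7^2 + 7 + 4 —bump→ 8^(8 + 1) + 2·8^2 + 8 + 4 = 134217868 —(−1)→ 134217867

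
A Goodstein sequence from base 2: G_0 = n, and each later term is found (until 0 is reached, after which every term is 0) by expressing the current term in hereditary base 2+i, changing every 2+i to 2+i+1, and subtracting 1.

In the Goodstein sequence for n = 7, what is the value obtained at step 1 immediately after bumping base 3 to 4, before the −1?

(0) 7|_2 = 2^2 + 2 + 1 ↦ 3^3 + 3 + 1|_3 = 31 ⇒ 30
(1) 30|_3 = 3^3 + 3 ↦ 4^4 + 4|_4 = 260 ⇒ 259

260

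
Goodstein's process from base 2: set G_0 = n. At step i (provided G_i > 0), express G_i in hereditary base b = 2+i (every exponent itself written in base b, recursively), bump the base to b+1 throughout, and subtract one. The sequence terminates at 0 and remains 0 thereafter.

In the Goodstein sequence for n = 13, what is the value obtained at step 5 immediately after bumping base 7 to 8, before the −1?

base 2: 13 = 2^(2 + 1) + 2^2 + 1; at 3: 3^(3 + 1) + 3^3 + 1 = 109; next = 108
base 3: 108 = 3^(3 + 1) + 3^3; at 4: 4^(4 + 1) + 4^4 = 1280; next = 1279
base 4: 1279 = 4^(4 + 1) + 3·4^3 + 3·4^2 + 3·4 + 3; at 5: 5^(5 + 1) + 3·5^3 + 3·5^2 + 3·5 + 3 = 16093; next = 16092
base 5: 16092 = 5^(5 + 1) + 3·5^3 + 3·5^2 + 3·5 + 2; at 6: 6^(6 + 1) + 3·6^3 + 3·6^2 + 3·6 + 2 = 280712; next = 280711
base 6: 280711 = 6^(6 + 1) + 3·6^3 + 3·6^2 + 3·6 + 1; at 7: 7^(7 + 1) + 3·7^3 + 3·7^2 + 3·7 + 1 = 5765999; next = 5765998
base 7: 5765998 = 7^(7 + 1) + 3·7^3 + 3·7^2 + 3·7; at 8: 8^(8 + 1) + 3·8^3 + 3·8^2 + 3·8 = 134219480; next = 134219479

134219480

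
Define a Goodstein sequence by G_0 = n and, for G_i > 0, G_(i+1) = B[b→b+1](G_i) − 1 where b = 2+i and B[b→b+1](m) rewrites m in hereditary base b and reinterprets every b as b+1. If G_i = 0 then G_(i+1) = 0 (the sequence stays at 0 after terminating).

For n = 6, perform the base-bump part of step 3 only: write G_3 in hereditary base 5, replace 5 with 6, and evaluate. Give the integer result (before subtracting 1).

G_0=6  [base 2] 2^2 + 2  →[2↦3]→  3^3 + 3 = 30  −1 ⇒ G_1=29
G_1=29  [base 3] 3^3 + 2  →[3↦4]→  4^4 + 2 = 258  −1 ⇒ G_2=257
G_2=257  [base 4] 4^4 + 1  →[4↦5]→  5^5 + 1 = 3126  −1 ⇒ G_3=3125
G_3=3125  [base 5] 5^5  →[5↦6]→  6^6 = 46656  −1 ⇒ G_4=46655

46656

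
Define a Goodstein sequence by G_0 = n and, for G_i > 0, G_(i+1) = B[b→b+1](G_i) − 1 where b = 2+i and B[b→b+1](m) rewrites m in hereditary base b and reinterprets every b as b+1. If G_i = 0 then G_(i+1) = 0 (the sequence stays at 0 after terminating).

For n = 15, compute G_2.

i=0: 15 = 2^(2 + 1) + 2^2 + 2 + 1 (b=2); 2→3: 3^(3 + 1) + 3^3 + 3 + 1 = 112; 112−1 = 111
i=1: 111 = 3^(3 + 1) + 3^3 + 3 (b=3); 3→4: 4^(4 + 1) + 4^4 + 4 = 1284; 1284−1 = 1283
i=2: 1283 = 4^(4 + 1) + 4^4 + 3 (b=4); 4→5: 5^(5 + 1) + 5^5 + 3 = 18753; 18753−1 = 18752

1283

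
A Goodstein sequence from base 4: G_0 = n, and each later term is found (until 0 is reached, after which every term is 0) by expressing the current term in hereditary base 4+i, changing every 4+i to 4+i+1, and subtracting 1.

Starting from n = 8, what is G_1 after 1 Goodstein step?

9

(0) 8|_4 = 2·4 ↦ 2·5|_5 = 10 ⇒ 9
(1) 9|_5 = 5 + 4 ↦ 6 + 4|_6 = 10 ⇒ 9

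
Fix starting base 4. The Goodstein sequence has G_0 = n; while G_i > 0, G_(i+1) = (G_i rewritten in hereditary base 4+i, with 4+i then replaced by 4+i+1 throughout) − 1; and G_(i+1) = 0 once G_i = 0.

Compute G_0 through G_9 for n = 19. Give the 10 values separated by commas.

19, 27, 37, 49, 63, 69, 75, 81, 87, 93

19 —HB4→ 4^2 + 3 —bump→ 5^2 + 3 = 28 —(−1)→ 27
27 —HB5→ 5^2 + 2 —bump→ 6^2 + 2 = 38 —(−1)→ 37
37 —HB6→ 6^2 + 1 —bump→ 7^2 + 1 = 50 —(−1)→ 49
49 —HB7→ 7^2 —bump→ 8^2 = 64 —(−1)→ 63
63 —HB8→ 7·8 + 7 —bump→ 7·9 + 7 = 70 —(−1)→ 69
69 —HB9→ 7·9 + 6 —bump→ 7·10 + 6 = 76 —(−1)→ 75
75 —HB10→ 7·10 + 5 —bump→ 7·11 + 5 = 82 —(−1)→ 81
81 —HB11→ 7·11 + 4 —bump→ 7·12 + 4 = 88 —(−1)→ 87
87 —HB12→ 7·12 + 3 —bump→ 7·13 + 3 = 94 —(−1)→ 93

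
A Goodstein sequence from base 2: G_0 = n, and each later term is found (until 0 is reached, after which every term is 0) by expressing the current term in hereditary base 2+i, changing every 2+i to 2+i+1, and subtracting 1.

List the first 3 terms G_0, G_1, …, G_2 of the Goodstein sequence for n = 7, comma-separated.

G_0 = 7. HB_2(7) = 2^2 + 2 + 1. Bump = 31. G_1 = 30.
G_1 = 30. HB_3(30) = 3^3 + 3. Bump = 260. G_2 = 259.

7, 30, 259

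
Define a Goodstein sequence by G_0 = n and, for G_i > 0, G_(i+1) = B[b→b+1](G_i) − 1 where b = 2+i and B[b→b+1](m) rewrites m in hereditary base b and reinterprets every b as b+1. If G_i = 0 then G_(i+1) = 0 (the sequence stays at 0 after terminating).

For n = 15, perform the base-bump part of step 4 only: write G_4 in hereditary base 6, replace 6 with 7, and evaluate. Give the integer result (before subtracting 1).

step 0: 15 = 2^(2 + 1) + 2^2 + 2 + 1; sub 3 for 2: 3^(3 + 1) + 3^3 + 3 + 1; = 112; G_1 = 112−1 = 111
step 1: 111 = 3^(3 + 1) + 3^3 + 3; sub 4 for 3: 4^(4 + 1) + 4^4 + 4; = 1284; G_2 = 1284−1 = 1283
step 2: 1283 = 4^(4 + 1) + 4^4 + 3; sub 5 for 4: 5^(5 + 1) + 5^5 + 3; = 18753; G_3 = 18753−1 = 18752
step 3: 18752 = 5^(5 + 1) + 5^5 + 2; sub 6 for 5: 6^(6 + 1) + 6^6 + 2; = 326594; G_4 = 326594−1 = 326593
step 4: 326593 = 6^(6 + 1) + 6^6 + 1; sub 7 for 6: 7^(7 + 1) + 7^7 + 1; = 6588345; G_5 = 6588345−1 = 6588344

6588345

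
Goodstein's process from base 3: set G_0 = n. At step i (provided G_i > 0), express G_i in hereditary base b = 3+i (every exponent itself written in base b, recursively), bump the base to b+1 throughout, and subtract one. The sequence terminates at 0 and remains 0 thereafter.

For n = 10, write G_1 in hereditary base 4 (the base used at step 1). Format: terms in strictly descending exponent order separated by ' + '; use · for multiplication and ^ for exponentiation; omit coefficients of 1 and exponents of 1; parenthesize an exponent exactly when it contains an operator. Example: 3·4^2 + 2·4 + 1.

10 —HB3→ 3^2 + 1 —bump→ 4^2 + 1 = 17 —(−1)→ 16
16 —HB4→ 4^2 —bump→ 5^2 = 25 —(−1)→ 24

4^2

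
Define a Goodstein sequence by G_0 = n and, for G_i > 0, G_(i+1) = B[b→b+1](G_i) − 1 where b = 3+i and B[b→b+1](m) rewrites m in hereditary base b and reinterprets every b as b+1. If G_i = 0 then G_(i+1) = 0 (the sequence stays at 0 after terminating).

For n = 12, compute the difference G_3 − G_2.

10

G_0=12  [base 3] 3^2 + 3  →[3↦4]→  4^2 + 4 = 20  −1 ⇒ G_1=19
G_1=19  [base 4] 4^2 + 3  →[4↦5]→  5^2 + 3 = 28  −1 ⇒ G_2=27
G_2=27  [base 5] 5^2 + 2  →[5↦6]→  6^2 + 2 = 38  −1 ⇒ G_3=37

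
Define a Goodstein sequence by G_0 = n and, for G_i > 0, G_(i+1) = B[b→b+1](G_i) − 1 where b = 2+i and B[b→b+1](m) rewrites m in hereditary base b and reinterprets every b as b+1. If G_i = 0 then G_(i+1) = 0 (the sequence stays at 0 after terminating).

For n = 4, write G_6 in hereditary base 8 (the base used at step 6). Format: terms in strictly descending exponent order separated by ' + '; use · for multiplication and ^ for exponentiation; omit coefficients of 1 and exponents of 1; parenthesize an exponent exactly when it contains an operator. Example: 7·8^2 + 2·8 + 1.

[0] 4 ≡ 2^2 (base 2). Lift 3: 27. −1: 26.
[1] 26 ≡ 2·3^2 + 2·3 + 2 (base 3). Lift 4: 42. −1: 41.
[2] 41 ≡ 2·4^2 + 2·4 + 1 (base 4). Lift 5: 61. −1: 60.
[3] 60 ≡ 2·5^2 + 2·5 (base 5). Lift 6: 84. −1: 83.
[4] 83 ≡ 2·6^2 + 6 + 5 (base 6). Lift 7: 110. −1: 109.
[5] 109 ≡ 2·7^2 + 7 + 4 (base 7). Lift 8: 140. −1: 139.
[6] 139 ≡ 2·8^2 + 8 + 3 (base 8). Lift 9: 174. −1: 173.

2·8^2 + 8 + 3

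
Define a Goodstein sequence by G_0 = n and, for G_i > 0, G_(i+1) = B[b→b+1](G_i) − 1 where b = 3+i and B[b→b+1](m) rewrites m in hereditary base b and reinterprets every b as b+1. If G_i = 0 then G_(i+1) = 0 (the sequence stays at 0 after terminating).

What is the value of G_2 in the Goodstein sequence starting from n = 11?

25

(0) 11|_3 = 3^2 + 2 ↦ 4^2 + 2|_4 = 18 ⇒ 17
(1) 17|_4 = 4^2 + 1 ↦ 5^2 + 1|_5 = 26 ⇒ 25
(2) 25|_5 = 5^2 ↦ 6^2|_6 = 36 ⇒ 35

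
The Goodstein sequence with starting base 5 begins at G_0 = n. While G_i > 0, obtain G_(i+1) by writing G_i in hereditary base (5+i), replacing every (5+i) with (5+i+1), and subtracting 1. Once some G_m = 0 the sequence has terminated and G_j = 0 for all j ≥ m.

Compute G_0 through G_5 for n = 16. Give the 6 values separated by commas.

16, 18, 20, 21, 22, 23

(0) 16|_5 = 3·5 + 1 ↦ 3·6 + 1|_6 = 19 ⇒ 18
(1) 18|_6 = 3·6 ↦ 3·7|_7 = 21 ⇒ 20
(2) 20|_7 = 2·7 + 6 ↦ 2·8 + 6|_8 = 22 ⇒ 21
(3) 21|_8 = 2·8 + 5 ↦ 2·9 + 5|_9 = 23 ⇒ 22
(4) 22|_9 = 2·9 + 4 ↦ 2·10 + 4|_10 = 24 ⇒ 23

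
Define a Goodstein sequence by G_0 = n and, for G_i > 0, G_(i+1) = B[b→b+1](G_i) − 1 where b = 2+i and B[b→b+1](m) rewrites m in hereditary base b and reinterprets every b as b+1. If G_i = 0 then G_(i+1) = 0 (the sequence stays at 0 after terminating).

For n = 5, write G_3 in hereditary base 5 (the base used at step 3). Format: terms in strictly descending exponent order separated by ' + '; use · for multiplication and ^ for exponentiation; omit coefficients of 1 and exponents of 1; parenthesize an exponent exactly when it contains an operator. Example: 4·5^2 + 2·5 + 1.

3·5^3 + 3·5^2 + 3·5 + 2

base 2: 5 = 2^2 + 1; at 3: 3^3 + 1 = 28; next = 27
base 3: 27 = 3^3; at 4: 4^4 = 256; next = 255
base 4: 255 = 3·4^3 + 3·4^2 + 3·4 + 3; at 5: 3·5^3 + 3·5^2 + 3·5 + 3 = 468; next = 467
base 5: 467 = 3·5^3 + 3·5^2 + 3·5 + 2; at 6: 3·6^3 + 3·6^2 + 3·6 + 2 = 776; next = 775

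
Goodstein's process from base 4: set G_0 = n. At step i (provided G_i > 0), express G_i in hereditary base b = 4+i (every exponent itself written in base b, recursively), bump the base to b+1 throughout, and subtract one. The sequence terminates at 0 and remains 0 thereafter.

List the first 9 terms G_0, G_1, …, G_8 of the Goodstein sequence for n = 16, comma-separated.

16, 24, 27, 30, 33, 36, 39, 41, 43

G_0 = 16. HB_4(16) = 4^2. Bump = 25. G_1 = 24.
G_1 = 24. HB_5(24) = 4·5 + 4. Bump = 28. G_2 = 27.
G_2 = 27. HB_6(27) = 4·6 + 3. Bump = 31. G_3 = 30.
G_3 = 30. HB_7(30) = 4·7 + 2. Bump = 34. G_4 = 33.
G_4 = 33. HB_8(33) = 4·8 + 1. Bump = 37. G_5 = 36.
G_5 = 36. HB_9(36) = 4·9. Bump = 40. G_6 = 39.
G_6 = 39. HB_10(39) = 3·10 + 9. Bump = 42. G_7 = 41.
G_7 = 41. HB_11(41) = 3·11 + 8. Bump = 44. G_8 = 43.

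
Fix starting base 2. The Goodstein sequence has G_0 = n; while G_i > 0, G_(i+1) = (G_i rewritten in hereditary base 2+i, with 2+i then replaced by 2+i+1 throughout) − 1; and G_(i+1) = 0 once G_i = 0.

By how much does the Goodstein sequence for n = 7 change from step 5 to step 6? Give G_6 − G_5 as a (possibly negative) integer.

7 —HB2→ 2^2 + 2 + 1 —bump→ 3^3 + 3 + 1 = 31 —(−1)→ 30
30 —HB3→ 3^3 + 3 —bump→ 4^4 + 4 = 260 —(−1)→ 259
259 —HB4→ 4^4 + 3 —bump→ 5^5 + 3 = 3128 —(−1)→ 3127
3127 —HB5→ 5^5 + 2 —bump→ 6^6 + 2 = 46658 —(−1)→ 46657
46657 —HB6→ 6^6 + 1 —bump→ 7^7 + 1 = 823544 —(−1)→ 823543
823543 —HB7→ 7^7 —bump→ 8^8 = 16777216 —(−1)→ 16777215

15953672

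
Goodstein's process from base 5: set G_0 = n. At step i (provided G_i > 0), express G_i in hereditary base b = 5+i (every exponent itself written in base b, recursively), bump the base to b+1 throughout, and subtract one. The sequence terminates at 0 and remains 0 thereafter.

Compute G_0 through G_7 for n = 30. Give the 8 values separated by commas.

30, 41, 53, 67, 83, 101, 121, 143

[0] 30 ≡ 5^2 + 5 (base 5). Lift 6: 42. −1: 41.
[1] 41 ≡ 6^2 + 5 (base 6). Lift 7: 54. −1: 53.
[2] 53 ≡ 7^2 + 4 (base 7). Lift 8: 68. −1: 67.
[3] 67 ≡ 8^2 + 3 (base 8). Lift 9: 84. −1: 83.
[4] 83 ≡ 9^2 + 2 (base 9). Lift 10: 102. −1: 101.
[5] 101 ≡ 10^2 + 1 (base 10). Lift 11: 122. −1: 121.
[6] 121 ≡ 11^2 (base 11). Lift 12: 144. −1: 143.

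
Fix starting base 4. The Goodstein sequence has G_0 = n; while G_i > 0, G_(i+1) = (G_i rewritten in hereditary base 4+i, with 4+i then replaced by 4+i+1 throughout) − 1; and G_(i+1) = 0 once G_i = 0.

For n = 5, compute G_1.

(0) 5|_4 = 4 + 1 ↦ 5 + 1|_5 = 6 ⇒ 5
(1) 5|_5 = 5 ↦ 6|_6 = 6 ⇒ 5

5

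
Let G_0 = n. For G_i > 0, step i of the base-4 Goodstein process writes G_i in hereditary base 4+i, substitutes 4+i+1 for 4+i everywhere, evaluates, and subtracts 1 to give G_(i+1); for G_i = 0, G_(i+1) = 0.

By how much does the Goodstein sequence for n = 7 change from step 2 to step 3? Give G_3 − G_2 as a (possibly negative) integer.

step 0: 7 = 4 + 3; sub 5 for 4: 5 + 3; = 8; G_1 = 8−1 = 7
step 1: 7 = 5 + 2; sub 6 for 5: 6 + 2; = 8; G_2 = 8−1 = 7
step 2: 7 = 6 + 1; sub 7 for 6: 7 + 1; = 8; G_3 = 8−1 = 7

0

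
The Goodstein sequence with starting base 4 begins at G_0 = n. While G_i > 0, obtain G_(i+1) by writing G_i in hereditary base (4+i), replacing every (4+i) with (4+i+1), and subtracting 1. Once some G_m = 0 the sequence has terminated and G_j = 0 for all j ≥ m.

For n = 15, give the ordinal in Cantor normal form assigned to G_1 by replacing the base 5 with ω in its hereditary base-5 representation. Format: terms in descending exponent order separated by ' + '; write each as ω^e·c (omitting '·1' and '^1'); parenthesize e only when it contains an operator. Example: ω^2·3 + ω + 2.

15 —HB4→ 3·4 + 3 —bump→ 3·5 + 3 = 18 —(−1)→ 17
17 —HB5→ 3·5 + 2 —bump→ 3·6 + 2 = 20 —(−1)→ 19

ω·3 + 2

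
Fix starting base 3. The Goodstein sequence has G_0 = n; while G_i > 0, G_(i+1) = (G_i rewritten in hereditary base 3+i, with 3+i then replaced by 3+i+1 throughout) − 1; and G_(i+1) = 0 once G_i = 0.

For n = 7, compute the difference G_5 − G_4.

0

[0] 7 ≡ 2·3 + 1 (base 3). Lift 4: 9. −1: 8.
[1] 8 ≡ 2·4 (base 4). Lift 5: 10. −1: 9.
[2] 9 ≡ 5 + 4 (base 5). Lift 6: 10. −1: 9.
[3] 9 ≡ 6 + 3 (base 6). Lift 7: 10. −1: 9.
[4] 9 ≡ 7 + 2 (base 7). Lift 8: 10. −1: 9.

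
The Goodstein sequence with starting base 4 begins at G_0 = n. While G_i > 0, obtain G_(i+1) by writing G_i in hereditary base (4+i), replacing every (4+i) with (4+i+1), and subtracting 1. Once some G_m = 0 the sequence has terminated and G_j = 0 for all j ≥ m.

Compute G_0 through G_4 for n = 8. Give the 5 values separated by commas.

G_0=8  [base 4] 2·4  →[4↦5]→  2·5 = 10  −1 ⇒ G_1=9
G_1=9  [base 5] 5 + 4  →[5↦6]→  6 + 4 = 10  −1 ⇒ G_2=9
G_2=9  [base 6] 6 + 3  →[6↦7]→  7 + 3 = 10  −1 ⇒ G_3=9
G_3=9  [base 7] 7 + 2  →[7↦8]→  8 + 2 = 10  −1 ⇒ G_4=9

8, 9, 9, 9, 9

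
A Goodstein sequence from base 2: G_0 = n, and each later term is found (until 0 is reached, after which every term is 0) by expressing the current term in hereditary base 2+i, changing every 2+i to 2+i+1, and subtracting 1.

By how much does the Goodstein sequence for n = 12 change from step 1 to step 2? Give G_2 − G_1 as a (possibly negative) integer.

G_0 = 12. HB_2(12) = 2^(2 + 1) + 2^2. Bump = 108. G_1 = 107.
G_1 = 107. HB_3(107) = 3^(3 + 1) + 2·3^2 + 2·3 + 2. Bump = 1066. G_2 = 1065.

958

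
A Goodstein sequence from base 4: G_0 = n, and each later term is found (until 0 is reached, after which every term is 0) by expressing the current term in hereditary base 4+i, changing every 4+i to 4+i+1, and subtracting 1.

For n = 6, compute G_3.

6

base 4: 6 = 4 + 2; at 5: 5 + 2 = 7; next = 6
base 5: 6 = 5 + 1; at 6: 6 + 1 = 7; next = 6
base 6: 6 = 6; at 7: 7 = 7; next = 6
base 7: 6 = 6; at 8: 6 = 6; next = 5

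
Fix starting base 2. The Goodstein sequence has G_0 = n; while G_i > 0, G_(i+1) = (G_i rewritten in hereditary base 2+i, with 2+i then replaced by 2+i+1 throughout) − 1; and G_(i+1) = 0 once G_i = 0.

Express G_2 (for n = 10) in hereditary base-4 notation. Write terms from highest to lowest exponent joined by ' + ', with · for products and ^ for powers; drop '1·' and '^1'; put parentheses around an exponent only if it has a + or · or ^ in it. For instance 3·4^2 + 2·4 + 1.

4^(4 + 1) + 1

(0) 10|_2 = 2^(2 + 1) + 2 ↦ 3^(3 + 1) + 3|_3 = 84 ⇒ 83
(1) 83|_3 = 3^(3 + 1) + 2 ↦ 4^(4 + 1) + 2|_4 = 1026 ⇒ 1025
(2) 1025|_4 = 4^(4 + 1) + 1 ↦ 5^(5 + 1) + 1|_5 = 15626 ⇒ 15625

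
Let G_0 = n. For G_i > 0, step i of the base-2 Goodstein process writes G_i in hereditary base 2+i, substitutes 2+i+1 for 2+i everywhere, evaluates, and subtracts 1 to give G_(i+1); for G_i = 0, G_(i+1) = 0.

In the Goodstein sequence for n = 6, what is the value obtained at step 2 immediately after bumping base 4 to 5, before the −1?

3126

step 0: 6 = 2^2 + 2; sub 3 for 2: 3^3 + 3; = 30; G_1 = 30−1 = 29
step 1: 29 = 3^3 + 2; sub 4 for 3: 4^4 + 2; = 258; G_2 = 258−1 = 257
step 2: 257 = 4^4 + 1; sub 5 for 4: 5^5 + 1; = 3126; G_3 = 3126−1 = 3125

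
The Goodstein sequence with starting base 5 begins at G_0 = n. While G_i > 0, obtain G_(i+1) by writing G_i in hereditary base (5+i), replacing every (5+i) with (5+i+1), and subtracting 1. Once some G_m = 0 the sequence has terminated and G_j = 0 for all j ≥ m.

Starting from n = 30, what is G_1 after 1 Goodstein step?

41

i=0: 30 = 5^2 + 5 (b=5); 5→6: 6^2 + 6 = 42; 42−1 = 41
i=1: 41 = 6^2 + 5 (b=6); 6→7: 7^2 + 5 = 54; 54−1 = 53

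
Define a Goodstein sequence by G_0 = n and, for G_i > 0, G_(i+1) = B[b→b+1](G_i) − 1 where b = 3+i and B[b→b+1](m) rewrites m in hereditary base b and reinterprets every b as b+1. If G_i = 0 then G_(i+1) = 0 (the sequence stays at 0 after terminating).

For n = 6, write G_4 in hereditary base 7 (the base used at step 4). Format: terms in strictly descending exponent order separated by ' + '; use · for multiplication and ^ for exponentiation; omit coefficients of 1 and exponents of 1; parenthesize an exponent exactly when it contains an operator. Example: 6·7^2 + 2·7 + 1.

7

step 0: 6 = 2·3; sub 4 for 3: 2·4; = 8; G_1 = 8−1 = 7
step 1: 7 = 4 + 3; sub 5 for 4: 5 + 3; = 8; G_2 = 8−1 = 7
step 2: 7 = 5 + 2; sub 6 for 5: 6 + 2; = 8; G_3 = 8−1 = 7
step 3: 7 = 6 + 1; sub 7 for 6: 7 + 1; = 8; G_4 = 8−1 = 7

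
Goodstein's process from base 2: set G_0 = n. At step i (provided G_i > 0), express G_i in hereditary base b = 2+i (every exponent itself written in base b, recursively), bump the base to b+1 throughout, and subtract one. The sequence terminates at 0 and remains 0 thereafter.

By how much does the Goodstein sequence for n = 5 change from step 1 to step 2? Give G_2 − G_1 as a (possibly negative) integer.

G_0 = 5. HB_2(5) = 2^2 + 1. Bump = 28. G_1 = 27.
G_1 = 27. HB_3(27) = 3^3. Bump = 256. G_2 = 255.

228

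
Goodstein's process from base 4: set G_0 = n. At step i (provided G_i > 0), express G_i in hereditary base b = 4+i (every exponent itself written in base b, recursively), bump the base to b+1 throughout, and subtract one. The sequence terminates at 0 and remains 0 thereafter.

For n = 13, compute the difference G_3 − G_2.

1

[0] 13 ≡ 3·4 + 1 (base 4). Lift 5: 16. −1: 15.
[1] 15 ≡ 3·5 (base 5). Lift 6: 18. −1: 17.
[2] 17 ≡ 2·6 + 5 (base 6). Lift 7: 19. −1: 18.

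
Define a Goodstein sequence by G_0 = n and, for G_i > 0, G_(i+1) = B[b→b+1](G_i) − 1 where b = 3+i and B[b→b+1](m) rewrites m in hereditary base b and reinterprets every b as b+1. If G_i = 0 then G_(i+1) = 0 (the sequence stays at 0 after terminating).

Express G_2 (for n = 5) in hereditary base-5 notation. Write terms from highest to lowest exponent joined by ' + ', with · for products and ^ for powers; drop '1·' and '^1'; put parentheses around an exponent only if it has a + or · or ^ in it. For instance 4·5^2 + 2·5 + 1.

5

G_0 = 5. HB_3(5) = 3 + 2. Bump = 6. G_1 = 5.
G_1 = 5. HB_4(5) = 4 + 1. Bump = 6. G_2 = 5.
G_2 = 5. HB_5(5) = 5. Bump = 6. G_3 = 5.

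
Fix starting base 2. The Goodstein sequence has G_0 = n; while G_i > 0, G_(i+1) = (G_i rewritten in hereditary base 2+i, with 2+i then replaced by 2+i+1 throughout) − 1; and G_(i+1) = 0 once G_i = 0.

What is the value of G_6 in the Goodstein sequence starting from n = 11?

11 —HB2→ 2^(2 + 1) + 2 + 1 —bump→ 3^(3 + 1) + 3 + 1 = 85 —(−1)→ 84
84 —HB3→ 3^(3 + 1) + 3 —bump→ 4^(4 + 1) + 4 = 1028 —(−1)→ 1027
1027 —HB4→ 4^(4 + 1) + 3 —bump→ 5^(5 + 1) + 3 = 15628 —(−1)→ 15627
15627 —HB5→ 5^(5 + 1) + 2 —bump→ 6^(6 + 1) + 2 = 279938 —(−1)→ 279937
279937 —HB6→ 6^(6 + 1) + 1 —bump→ 7^(7 + 1) + 1 = 5764802 —(−1)→ 5764801
5764801 —HB7→ 7^(7 + 1) —bump→ 8^(8 + 1) = 134217728 —(−1)→ 134217727
134217727 —HB8→ 7·8^8 + 7·8^7 + 7·8^6 + 7·8^5 + 7·8^4 + 7·8^3 + 7·8^2 + 7·8 + 7 —bump→ 7·9^9 + 7·9^7 + 7·9^6 + 7·9^5 + 7·9^4 + 7·9^3 + 7·9^2 + 7·9 + 7 = 2749609303 —(−1)→ 2749609302

134217727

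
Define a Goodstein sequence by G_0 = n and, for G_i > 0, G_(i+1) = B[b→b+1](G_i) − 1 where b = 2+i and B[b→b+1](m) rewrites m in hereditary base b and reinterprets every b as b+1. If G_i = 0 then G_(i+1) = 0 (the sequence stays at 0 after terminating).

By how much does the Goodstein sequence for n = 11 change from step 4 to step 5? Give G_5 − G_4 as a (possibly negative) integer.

11 —HB2→ 2^(2 + 1) + 2 + 1 —bump→ 3^(3 + 1) + 3 + 1 = 85 —(−1)→ 84
84 —HB3→ 3^(3 + 1) + 3 —bump→ 4^(4 + 1) + 4 = 1028 —(−1)→ 1027
1027 —HB4→ 4^(4 + 1) + 3 —bump→ 5^(5 + 1) + 3 = 15628 —(−1)→ 15627
15627 —HB5→ 5^(5 + 1) + 2 —bump→ 6^(6 + 1) + 2 = 279938 —(−1)→ 279937
279937 —HB6→ 6^(6 + 1) + 1 —bump→ 7^(7 + 1) + 1 = 5764802 —(−1)→ 5764801

5484864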